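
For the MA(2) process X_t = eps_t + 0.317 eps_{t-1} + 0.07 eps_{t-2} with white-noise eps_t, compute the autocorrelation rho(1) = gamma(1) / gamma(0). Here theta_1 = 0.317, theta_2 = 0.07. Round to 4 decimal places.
\rho(1) = 0.3069

For an MA(q) process with theta_0 = 1, the autocovariance is
  gamma(k) = sigma^2 * sum_{i=0..q-k} theta_i * theta_{i+k},
and rho(k) = gamma(k) / gamma(0). Sigma^2 cancels.
  numerator   = (1)*(0.317) + (0.317)*(0.07) = 0.33919.
  denominator = (1)^2 + (0.317)^2 + (0.07)^2 = 1.105389.
  rho(1) = 0.33919 / 1.105389 = 0.3069.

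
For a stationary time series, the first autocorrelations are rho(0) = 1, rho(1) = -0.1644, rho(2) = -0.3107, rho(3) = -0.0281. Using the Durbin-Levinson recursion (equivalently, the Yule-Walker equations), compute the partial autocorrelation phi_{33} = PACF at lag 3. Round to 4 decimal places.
\phi_{33} = -0.1799

The PACF at lag k is phi_{kk}, the last component of the solution
to the Yule-Walker system G_k phi = r_k where
  (G_k)_{ij} = rho(|i - j|), (r_k)_i = rho(i), i,j = 1..k.
Equivalently, Durbin-Levinson gives phi_{kk} iteratively:
  phi_{11} = rho(1)
  phi_{kk} = [rho(k) - sum_{j=1..k-1} phi_{k-1,j} rho(k-j)]
            / [1 - sum_{j=1..k-1} phi_{k-1,j} rho(j)],
  phi_{k,j} = phi_{k-1,j} - phi_{kk} phi_{k-1,k-j},  j = 1..k-1.
Step k = 1:
  phi_11 = rho(1) = -0.1644.
Step k = 2:
  phi_22 = [rho(2) - phi_11 rho(1)] / [1 - phi_11 rho(1)] = [-0.3107 - (-0.1644)(-0.1644)] / [1 - (-0.1644)(-0.1644)]
         = -0.33772736 / 0.97297264 = -0.347109.
  Update: phi_21 = phi_11 - phi_22 phi_11 = -0.1644 - (-0.347109)(-0.1644) = -0.221465.
Step k = 3:
  phi_33 = [rho(3) - phi_21 rho(2) - phi_22 rho(1)] / [1 - phi_21 rho(1) - phi_22 rho(2)]
    numerator   = -0.0281 - (-0.221465)(-0.3107) - (-0.347109)(-0.1644) = -0.15397376
    denominator = 1 - (-0.221465)(-0.1644) - (-0.347109)(-0.3107) = 0.8557445
  phi_33 = -0.15397376 / 0.8557445 = -0.1799.
Therefore phi_{33} = -0.1799.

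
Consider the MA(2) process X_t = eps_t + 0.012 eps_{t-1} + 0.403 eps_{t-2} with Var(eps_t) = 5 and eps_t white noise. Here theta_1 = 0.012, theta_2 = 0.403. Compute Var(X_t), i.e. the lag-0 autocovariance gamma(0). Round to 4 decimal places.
\gamma(0) = 5.8128

For an MA(q) process X_t = eps_t + sum_i theta_i eps_{t-i} with
Var(eps_t) = sigma^2, the variance is
  gamma(0) = sigma^2 * (1 + sum_i theta_i^2).
  sum_i theta_i^2 = (0.012)^2 + (0.403)^2 = 0.000144 + 0.162409 = 0.162553.
  gamma(0) = 5 * (1 + 0.162553) = 5 * 1.162553 = 5.812765, which rounds to 5.8128.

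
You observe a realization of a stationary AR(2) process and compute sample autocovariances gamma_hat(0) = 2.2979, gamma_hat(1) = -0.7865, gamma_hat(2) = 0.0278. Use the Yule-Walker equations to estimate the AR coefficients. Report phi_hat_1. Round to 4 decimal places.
\hat\phi_{1} = -0.3830

The Yule-Walker equations for an AR(p) process read, in matrix form,
  Gamma_p phi = r_p,   with   (Gamma_p)_{ij} = gamma(|i - j|),
                       (r_p)_i = gamma(i),   i,j = 1..p.
Substitute the sample gammas (Toeplitz matrix and right-hand side of size 2):
  Gamma_p = [[2.2979, -0.7865], [-0.7865, 2.2979]]
  r_p     = [-0.7865, 0.0278]
Written out:
  2.2979 phi_1 - 0.7865 phi_2 = -0.7865
  -0.7865 phi_1 + 2.2979 phi_2 = 0.0278
Solve by Cramer's rule:
  det = gamma(0)^2 - gamma(1)^2 = (2.2979)^2 - (-0.7865)^2 = 5.28034441 - 0.61858225 = 4.66176216
  phi_hat_1 = [gamma(1) gamma(0) - gamma(1) gamma(2)] / det = [(-0.7865)(2.2979) - (-0.7865)(0.0278)] / 4.66176216 = -1.78543365 / 4.66176216 = -0.383
  phi_hat_2 = [gamma(0) gamma(2) - gamma(1)^2] / det = [(2.2979)(0.0278) - (-0.7865)^2] / 4.66176216 = -0.55470063 / 4.66176216 = -0.119
So phi_hat = [-0.3830, -0.1190].
Therefore phi_hat_1 = -0.3830.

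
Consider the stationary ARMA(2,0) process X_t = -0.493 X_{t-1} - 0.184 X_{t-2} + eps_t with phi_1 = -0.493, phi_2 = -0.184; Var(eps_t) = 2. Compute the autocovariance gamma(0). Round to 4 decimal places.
\gamma(0) = 2.5043

Multiply the model equation by X_{t-k} and take expectations. With theta_0 = psi_0 = 1 and psi_j the MA(infinity) weights, this gives
  gamma(k) - sum_i phi_i gamma(k-i) = c_k,
  c_k = sigma^2 * sum_{j=k..q} theta_j psi_{j-k}   (c_k = 0 for k > q),
using gamma(-m) = gamma(m).
Pure AR (q = 0): c_0 = sigma^2 = 2, c_k = 0 for k >= 1.
Equations for k = 0, 1, 2 (AR order 2, c_2 = 0):
  (E0) gamma(0) = phi_1 gamma(1) + phi_2 gamma(2) + c_0
  (E1) gamma(1) = phi_1 gamma(0) + phi_2 gamma(1) + c_1
  (E2) gamma(2) = phi_1 gamma(1) + phi_2 gamma(0)
From (E1): gamma(1) = A gamma(0) + B with
  A = phi_1 / (1 - phi_2) = -0.493 / 1.184 = -0.416385,   B = c_1 / (1 - phi_2) = 0 / 1.184 = 0.
Insert (E2) into (E0): gamma(0) (1 - phi_2^2) = phi_1 (1 + phi_2) gamma(1) + c_0.
  phi_1 (1 + phi_2) = (-0.493)(0.816) = -0.402288,   1 - phi_2^2 = 0.966144.
Replace gamma(1) by A gamma(0) + B and collect gamma(0):
  gamma(0) [0.966144 - (-0.402288)(-0.416385)] = c_0 = 2
  gamma(0) * 0.798637 = 2
  gamma(0) = 2 / 0.798637 = 2.504266.
Therefore gamma(0) = 2.5043 (to 4 decimal places).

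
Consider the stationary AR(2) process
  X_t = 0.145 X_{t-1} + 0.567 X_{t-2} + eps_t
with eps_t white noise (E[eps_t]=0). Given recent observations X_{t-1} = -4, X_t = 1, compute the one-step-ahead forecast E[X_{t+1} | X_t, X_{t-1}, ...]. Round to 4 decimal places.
E[X_{t+1} \mid \mathcal F_t] = -2.1230

For an AR(p) model X_t = c + sum_i phi_i X_{t-i} + eps_t, the
one-step-ahead conditional mean is
  E[X_{t+1} | X_t, ...] = c + sum_i phi_i X_{t+1-i}.
Substitute known values:
  E[X_{t+1} | ...] = (0.145) * (1) + (0.567) * (-4)
                   = -2.1230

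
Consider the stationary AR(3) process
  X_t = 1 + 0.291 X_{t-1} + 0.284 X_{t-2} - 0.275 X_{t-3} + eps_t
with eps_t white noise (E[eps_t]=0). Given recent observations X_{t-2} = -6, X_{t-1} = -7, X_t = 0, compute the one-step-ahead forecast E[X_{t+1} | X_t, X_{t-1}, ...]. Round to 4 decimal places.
E[X_{t+1} \mid \mathcal F_t] = 0.6620

For an AR(p) model X_t = c + sum_i phi_i X_{t-i} + eps_t, the
one-step-ahead conditional mean is
  E[X_{t+1} | X_t, ...] = c + sum_i phi_i X_{t+1-i}.
Substitute known values:
  E[X_{t+1} | ...] = 1 + (0.291) * (0) + (0.284) * (-7) + (-0.275) * (-6)
                   = 0.6620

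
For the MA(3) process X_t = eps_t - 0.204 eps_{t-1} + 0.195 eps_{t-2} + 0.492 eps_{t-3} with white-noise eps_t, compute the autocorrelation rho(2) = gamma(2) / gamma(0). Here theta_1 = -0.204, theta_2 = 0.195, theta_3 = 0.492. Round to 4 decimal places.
\rho(2) = 0.0716

For an MA(q) process with theta_0 = 1, the autocovariance is
  gamma(k) = sigma^2 * sum_{i=0..q-k} theta_i * theta_{i+k},
and rho(k) = gamma(k) / gamma(0). Sigma^2 cancels.
  numerator   = (1)*(0.195) + (-0.204)*(0.492) = 0.094632.
  denominator = (1)^2 + (-0.204)^2 + (0.195)^2 + (0.492)^2 = 1.321705.
  rho(2) = 0.094632 / 1.321705 = 0.0716.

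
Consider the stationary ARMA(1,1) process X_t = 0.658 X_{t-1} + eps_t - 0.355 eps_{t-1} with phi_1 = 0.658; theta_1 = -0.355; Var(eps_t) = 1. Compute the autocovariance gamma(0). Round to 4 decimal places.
\gamma(0) = 1.1619

Multiply the model equation by X_{t-k} and take expectations. With theta_0 = psi_0 = 1 and psi_j the MA(infinity) weights, this gives
  gamma(k) - sum_i phi_i gamma(k-i) = c_k,
  c_k = sigma^2 * sum_{j=k..q} theta_j psi_{j-k}   (c_k = 0 for k > q),
using gamma(-m) = gamma(m).
psi-weights needed (psi_j = theta_j + sum_i phi_i psi_{j-i}):
  psi_1 = theta_1 + phi_1 = -0.355 + (0.658) = 0.303
Right-hand sides:
  c_0 = sigma^2 (1 + theta_1 psi_1) = 1 * (1 + (-0.355)(0.303)) = 1 * 0.892435 = 0.892435
  c_1 = sigma^2 theta_1 = 1 * (-0.355) = -0.355
  c_2 = 0
Equations for k = 0 and k = 1 (AR order 1):
  gamma(0) = phi_1 gamma(1) + c_0
  gamma(1) = phi_1 gamma(0) + c_1
Substituting the second into the first: gamma(0) (1 - phi_1^2) = c_0 + phi_1 c_1, so
  gamma(0) = (c_0 + phi_1 c_1) / (1 - phi_1^2) = (0.892435 + (0.658)(-0.355)) / (1 - (0.658)^2) = 0.658845 / 0.567036 = 1.16191.
Therefore gamma(0) = 1.1619 (to 4 decimal places).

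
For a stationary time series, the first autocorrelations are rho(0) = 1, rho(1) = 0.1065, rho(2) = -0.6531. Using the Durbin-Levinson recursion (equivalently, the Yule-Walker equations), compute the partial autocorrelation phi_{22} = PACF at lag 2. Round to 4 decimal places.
\phi_{22} = -0.6721

The PACF at lag k is phi_{kk}, the last component of the solution
to the Yule-Walker system G_k phi = r_k where
  (G_k)_{ij} = rho(|i - j|), (r_k)_i = rho(i), i,j = 1..k.
Equivalently, Durbin-Levinson gives phi_{kk} iteratively:
  phi_{11} = rho(1)
  phi_{kk} = [rho(k) - sum_{j=1..k-1} phi_{k-1,j} rho(k-j)]
            / [1 - sum_{j=1..k-1} phi_{k-1,j} rho(j)],
  phi_{k,j} = phi_{k-1,j} - phi_{kk} phi_{k-1,k-j},  j = 1..k-1.
Step k = 1:
  phi_11 = rho(1) = 0.1065.
Step k = 2:
  phi_22 = [rho(2) - phi_11 rho(1)] / [1 - phi_11 rho(1)] = [-0.6531 - (0.1065)(0.1065)] / [1 - (0.1065)(0.1065)]
         = -0.66444225 / 0.98865775 = -0.6721.
Therefore phi_{22} = -0.6721.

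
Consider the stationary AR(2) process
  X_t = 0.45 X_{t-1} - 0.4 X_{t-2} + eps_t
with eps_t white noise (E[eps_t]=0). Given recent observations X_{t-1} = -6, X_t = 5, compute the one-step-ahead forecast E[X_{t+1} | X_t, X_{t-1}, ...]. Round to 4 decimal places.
E[X_{t+1} \mid \mathcal F_t] = 4.6500

For an AR(p) model X_t = c + sum_i phi_i X_{t-i} + eps_t, the
one-step-ahead conditional mean is
  E[X_{t+1} | X_t, ...] = c + sum_i phi_i X_{t+1-i}.
Substitute known values:
  E[X_{t+1} | ...] = (0.45) * (5) + (-0.4) * (-6)
                   = 4.6500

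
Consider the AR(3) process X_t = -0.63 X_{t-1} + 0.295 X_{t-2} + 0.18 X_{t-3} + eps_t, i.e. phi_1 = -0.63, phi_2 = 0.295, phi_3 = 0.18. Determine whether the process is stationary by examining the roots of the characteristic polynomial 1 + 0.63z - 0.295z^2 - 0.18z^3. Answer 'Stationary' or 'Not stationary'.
\text{Stationary}

The AR(p) characteristic polynomial is P(z) = 1 + 0.63z - 0.295z^2 - 0.18z^3.
Stationarity requires all roots to lie outside the unit circle, i.e. |z| > 1 for every root.
Degree 3: look for a simple real root z0 first, then factor out (1 - z/z0) and solve the remaining quadratic.
Testing z0 = -2: P(-2) = 1 + (0.63)(-2) + (-0.295)(-2)^2 + (-0.18)(-2)^3
  = 1 + (-1.26) + (-1.18) + (1.44) = 0.  So z_0 = -2 is a root, |z_0| = 2.
Divide out the factor (1 + 0.5 z) = (1 - z/z0) (since 1/z0 = -0.5):
  P(z) = (1 + 0.5 z)(1 + (0.13) z + (-0.36) z^2)
  [check: z-coef 0.13 - (-0.5) = 0.63; z^2-coef -0.36 - (-0.5)(0.13) = -0.295; z^3-coef -(-0.5)(-0.36) = -0.18.]
Remaining roots from the quadratic factor 1 + (0.13) z + (-0.36) z^2:
  Set 1 + (0.13) z + (-0.36) z^2 = 0, i.e. a z^2 + b z + c = 0 with a = -0.36, b = 0.13, c = 1.
  Discriminant D = b^2 - 4ac = (0.13)^2 - 4*(-0.36)*1 = 0.0169 - (-1.44) = 1.4569.
  D >= 0, so the roots are real: z = (-b +/- sqrt(D)) / (2a) = (-0.13 +/- 1.207021) / (-0.72).
    z_1 = (-0.13 + 1.207021) / (-0.72) = -1.4959,   |z_1| = 1.4959.
    z_2 = (-0.13 - 1.207021) / (-0.72) = 1.857,   |z_2| = 1.857.
Moduli of all roots: 2.0000, 1.4959, 1.8570.
All moduli strictly greater than 1? Yes.
Verdict: Stationary.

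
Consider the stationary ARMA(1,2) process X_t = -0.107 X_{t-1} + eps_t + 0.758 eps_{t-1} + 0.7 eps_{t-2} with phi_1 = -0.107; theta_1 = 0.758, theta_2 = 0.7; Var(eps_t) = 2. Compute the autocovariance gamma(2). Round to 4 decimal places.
\gamma(2) = 1.1821

Multiply the model equation by X_{t-k} and take expectations. With theta_0 = psi_0 = 1 and psi_j the MA(infinity) weights, this gives
  gamma(k) - sum_i phi_i gamma(k-i) = c_k,
  c_k = sigma^2 * sum_{j=k..q} theta_j psi_{j-k}   (c_k = 0 for k > q),
using gamma(-m) = gamma(m).
psi-weights needed (psi_j = theta_j + sum_i phi_i psi_{j-i}):
  psi_1 = theta_1 + phi_1 = 0.758 + (-0.107) = 0.651
  psi_2 = theta_2 + phi_1 psi_1 = 0.7 + (-0.107)(0.651) = 0.630343
Right-hand sides:
  c_0 = sigma^2 (1 + theta_1 psi_1 + theta_2 psi_2) = 2 * (1 + (0.758)(0.651) + (0.7)(0.630343)) = 2 * 1.934698 = 3.869396
  c_1 = sigma^2 (theta_1 + theta_2 psi_1) = 2 * (0.758 + (0.7)(0.651)) = 2.4274
  c_2 = sigma^2 theta_2 = 2 * (0.7) = 1.4
Equations for k = 0 and k = 1 (AR order 1):
  gamma(0) = phi_1 gamma(1) + c_0
  gamma(1) = phi_1 gamma(0) + c_1
Substituting the second into the first: gamma(0) (1 - phi_1^2) = c_0 + phi_1 c_1, so
  gamma(0) = (c_0 + phi_1 c_1) / (1 - phi_1^2) = (3.869396 + (-0.107)(2.4274)) / (1 - (-0.107)^2) = 3.609664 / 0.988551 = 3.65147.
  gamma(1) = phi_1 gamma(0) + c_1 = (-0.107)(3.65147) + (2.4274) = 2.036693.
For k = 2: gamma(2) = phi_1 gamma(1) + c_2
  = (-0.107)(2.036693) + (1.4) = 1.182074.
Therefore gamma(2) = 1.1821 (to 4 decimal places).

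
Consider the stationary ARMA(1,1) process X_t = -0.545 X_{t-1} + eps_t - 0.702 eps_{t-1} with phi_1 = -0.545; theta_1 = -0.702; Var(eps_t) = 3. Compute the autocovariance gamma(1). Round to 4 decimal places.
\gamma(1) = -7.3577

Multiply the model equation by X_{t-k} and take expectations. With theta_0 = psi_0 = 1 and psi_j the MA(infinity) weights, this gives
  gamma(k) - sum_i phi_i gamma(k-i) = c_k,
  c_k = sigma^2 * sum_{j=k..q} theta_j psi_{j-k}   (c_k = 0 for k > q),
using gamma(-m) = gamma(m).
psi-weights needed (psi_j = theta_j + sum_i phi_i psi_{j-i}):
  psi_1 = theta_1 + phi_1 = -0.702 + (-0.545) = -1.247
Right-hand sides:
  c_0 = sigma^2 (1 + theta_1 psi_1) = 3 * (1 + (-0.702)(-1.247)) = 3 * 1.875394 = 5.626182
  c_1 = sigma^2 theta_1 = 3 * (-0.702) = -2.106
  c_2 = 0
Equations for k = 0 and k = 1 (AR order 1):
  gamma(0) = phi_1 gamma(1) + c_0
  gamma(1) = phi_1 gamma(0) + c_1
Substituting the second into the first: gamma(0) (1 - phi_1^2) = c_0 + phi_1 c_1, so
  gamma(0) = (c_0 + phi_1 c_1) / (1 - phi_1^2) = (5.626182 + (-0.545)(-2.106)) / (1 - (-0.545)^2) = 6.773952 / 0.702975 = 9.636121.
  gamma(1) = phi_1 gamma(0) + c_1 = (-0.545)(9.636121) + (-2.106) = -7.357686.
Therefore gamma(1) = -7.3577 (to 4 decimal places).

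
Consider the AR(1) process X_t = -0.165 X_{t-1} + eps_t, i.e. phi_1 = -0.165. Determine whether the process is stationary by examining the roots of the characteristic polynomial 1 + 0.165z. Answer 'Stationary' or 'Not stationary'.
\text{Stationary}

The AR(p) characteristic polynomial is P(z) = 1 + 0.165z.
Stationarity requires all roots to lie outside the unit circle, i.e. |z| > 1 for every root.
This is linear in z: 1 + (0.165) z = 0  =>  z = -1/(0.165) = -6.060606,  |z| = 6.060606.
Moduli of all roots: 6.0606.
All moduli strictly greater than 1? Yes.
Verdict: Stationary.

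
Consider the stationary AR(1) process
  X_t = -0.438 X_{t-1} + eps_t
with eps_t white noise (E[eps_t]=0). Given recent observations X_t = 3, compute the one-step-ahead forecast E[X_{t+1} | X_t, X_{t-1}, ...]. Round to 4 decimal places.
E[X_{t+1} \mid \mathcal F_t] = -1.3140

For an AR(p) model X_t = c + sum_i phi_i X_{t-i} + eps_t, the
one-step-ahead conditional mean is
  E[X_{t+1} | X_t, ...] = c + sum_i phi_i X_{t+1-i}.
Substitute known values:
  E[X_{t+1} | ...] = (-0.438) * (3)
                   = -1.3140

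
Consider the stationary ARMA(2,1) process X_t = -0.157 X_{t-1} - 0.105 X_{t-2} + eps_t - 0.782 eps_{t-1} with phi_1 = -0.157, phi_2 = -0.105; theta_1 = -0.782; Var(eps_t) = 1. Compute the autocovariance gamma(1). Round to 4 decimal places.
\gamma(1) = -0.9766

Multiply the model equation by X_{t-k} and take expectations. With theta_0 = psi_0 = 1 and psi_j the MA(infinity) weights, this gives
  gamma(k) - sum_i phi_i gamma(k-i) = c_k,
  c_k = sigma^2 * sum_{j=k..q} theta_j psi_{j-k}   (c_k = 0 for k > q),
using gamma(-m) = gamma(m).
psi-weights needed (psi_j = theta_j + sum_i phi_i psi_{j-i}):
  psi_1 = theta_1 + phi_1 = -0.782 + (-0.157) = -0.939
Right-hand sides:
  c_0 = sigma^2 (1 + theta_1 psi_1) = 1 * (1 + (-0.782)(-0.939)) = 1 * 1.734298 = 1.734298
  c_1 = sigma^2 theta_1 = 1 * (-0.782) = -0.782
  c_2 = 0
Equations for k = 0, 1, 2 (AR order 2, c_2 = 0):
  (E0) gamma(0) = phi_1 gamma(1) + phi_2 gamma(2) + c_0
  (E1) gamma(1) = phi_1 gamma(0) + phi_2 gamma(1) + c_1
  (E2) gamma(2) = phi_1 gamma(1) + phi_2 gamma(0)
From (E1): gamma(1) = A gamma(0) + B with
  A = phi_1 / (1 - phi_2) = -0.157 / 1.105 = -0.142081,   B = c_1 / (1 - phi_2) = -0.782 / 1.105 = -0.707692.
Insert (E2) into (E0): gamma(0) (1 - phi_2^2) = phi_1 (1 + phi_2) gamma(1) + c_0.
  phi_1 (1 + phi_2) = (-0.157)(0.895) = -0.140515,   1 - phi_2^2 = 0.988975.
Replace gamma(1) by A gamma(0) + B and collect gamma(0):
  gamma(0) [0.988975 - (-0.140515)(-0.142081)] = (-0.140515)(-0.707692) + 1.734298
  gamma(0) * 0.96901 = 1.833739
  gamma(0) = 1.833739 / 0.96901 = 1.892384.
  gamma(1) = A gamma(0) + B = (-0.142081)(1.892384) + (-0.707692) = -0.976565.
Therefore gamma(1) = -0.9766 (to 4 decimal places).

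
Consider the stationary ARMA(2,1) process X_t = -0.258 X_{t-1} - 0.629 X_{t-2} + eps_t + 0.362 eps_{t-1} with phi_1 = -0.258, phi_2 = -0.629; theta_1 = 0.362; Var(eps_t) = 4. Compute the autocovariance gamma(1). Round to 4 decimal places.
\gamma(1) = -0.2039

Multiply the model equation by X_{t-k} and take expectations. With theta_0 = psi_0 = 1 and psi_j the MA(infinity) weights, this gives
  gamma(k) - sum_i phi_i gamma(k-i) = c_k,
  c_k = sigma^2 * sum_{j=k..q} theta_j psi_{j-k}   (c_k = 0 for k > q),
using gamma(-m) = gamma(m).
psi-weights needed (psi_j = theta_j + sum_i phi_i psi_{j-i}):
  psi_1 = theta_1 + phi_1 = 0.362 + (-0.258) = 0.104
Right-hand sides:
  c_0 = sigma^2 (1 + theta_1 psi_1) = 4 * (1 + (0.362)(0.104)) = 4 * 1.037648 = 4.150592
  c_1 = sigma^2 theta_1 = 4 * (0.362) = 1.448
  c_2 = 0
Equations for k = 0, 1, 2 (AR order 2, c_2 = 0):
  (E0) gamma(0) = phi_1 gamma(1) + phi_2 gamma(2) + c_0
  (E1) gamma(1) = phi_1 gamma(0) + phi_2 gamma(1) + c_1
  (E2) gamma(2) = phi_1 gamma(1) + phi_2 gamma(0)
From (E1): gamma(1) = A gamma(0) + B with
  A = phi_1 / (1 - phi_2) = -0.258 / 1.629 = -0.158379,   B = c_1 / (1 - phi_2) = 1.448 / 1.629 = 0.888889.
Insert (E2) into (E0): gamma(0) (1 - phi_2^2) = phi_1 (1 + phi_2) gamma(1) + c_0.
  phi_1 (1 + phi_2) = (-0.258)(0.371) = -0.095718,   1 - phi_2^2 = 0.604359.
Replace gamma(1) by A gamma(0) + B and collect gamma(0):
  gamma(0) [0.604359 - (-0.095718)(-0.158379)] = (-0.095718)(0.888889) + 4.150592
  gamma(0) * 0.589199 = 4.065509
  gamma(0) = 4.065509 / 0.589199 = 6.900059.
  gamma(1) = A gamma(0) + B = (-0.158379)(6.900059) + (0.888889) = -0.203938.
Therefore gamma(1) = -0.2039 (to 4 decimal places).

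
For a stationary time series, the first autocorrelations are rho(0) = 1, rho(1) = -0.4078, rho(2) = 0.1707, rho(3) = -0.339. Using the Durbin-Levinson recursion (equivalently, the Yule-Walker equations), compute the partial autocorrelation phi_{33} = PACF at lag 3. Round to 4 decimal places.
\phi_{33} = -0.3210

The PACF at lag k is phi_{kk}, the last component of the solution
to the Yule-Walker system G_k phi = r_k where
  (G_k)_{ij} = rho(|i - j|), (r_k)_i = rho(i), i,j = 1..k.
Equivalently, Durbin-Levinson gives phi_{kk} iteratively:
  phi_{11} = rho(1)
  phi_{kk} = [rho(k) - sum_{j=1..k-1} phi_{k-1,j} rho(k-j)]
            / [1 - sum_{j=1..k-1} phi_{k-1,j} rho(j)],
  phi_{k,j} = phi_{k-1,j} - phi_{kk} phi_{k-1,k-j},  j = 1..k-1.
Step k = 1:
  phi_11 = rho(1) = -0.4078.
Step k = 2:
  phi_22 = [rho(2) - phi_11 rho(1)] / [1 - phi_11 rho(1)] = [0.1707 - (-0.4078)(-0.4078)] / [1 - (-0.4078)(-0.4078)]
         = 0.00439916 / 0.83369916 = 0.005277.
  Update: phi_21 = phi_11 - phi_22 phi_11 = -0.4078 - (0.005277)(-0.4078) = -0.405648.
Step k = 3:
  phi_33 = [rho(3) - phi_21 rho(2) - phi_22 rho(1)] / [1 - phi_21 rho(1) - phi_22 rho(2)]
    numerator   = -0.339 - (-0.405648)(0.1707) - (0.005277)(-0.4078) = -0.26760403
    denominator = 1 - (-0.405648)(-0.4078) - (0.005277)(0.1707) = 0.83367595
  phi_33 = -0.26760403 / 0.83367595 = -0.321.
Therefore phi_{33} = -0.3210.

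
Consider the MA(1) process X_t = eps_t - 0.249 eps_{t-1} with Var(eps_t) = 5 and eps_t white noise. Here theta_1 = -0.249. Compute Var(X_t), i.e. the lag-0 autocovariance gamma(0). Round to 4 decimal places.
\gamma(0) = 5.3100

For an MA(q) process X_t = eps_t + sum_i theta_i eps_{t-i} with
Var(eps_t) = sigma^2, the variance is
  gamma(0) = sigma^2 * (1 + sum_i theta_i^2).
  sum_i theta_i^2 = (-0.249)^2 = 0.062001.
  gamma(0) = 5 * (1 + 0.062001) = 5 * 1.062001 = 5.310005, which rounds to 5.3100.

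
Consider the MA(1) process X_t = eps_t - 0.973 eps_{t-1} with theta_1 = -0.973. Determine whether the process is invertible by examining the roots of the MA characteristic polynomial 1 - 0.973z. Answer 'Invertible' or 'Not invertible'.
\text{Invertible}

The MA(q) characteristic polynomial is P(z) = 1 - 0.973z.
Invertibility requires all roots to lie outside the unit circle, i.e. |z| > 1 for every root.
This is linear in z: 1 + (-0.973) z = 0  =>  z = -1/(-0.973) = 1.027749,  |z| = 1.027749.
Moduli of all roots: 1.0277.
All moduli strictly greater than 1? Yes.
Verdict: Invertible.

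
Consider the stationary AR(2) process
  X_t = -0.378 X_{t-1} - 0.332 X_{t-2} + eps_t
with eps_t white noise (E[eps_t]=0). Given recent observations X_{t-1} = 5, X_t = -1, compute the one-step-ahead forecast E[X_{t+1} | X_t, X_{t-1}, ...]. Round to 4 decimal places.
E[X_{t+1} \mid \mathcal F_t] = -1.2820

For an AR(p) model X_t = c + sum_i phi_i X_{t-i} + eps_t, the
one-step-ahead conditional mean is
  E[X_{t+1} | X_t, ...] = c + sum_i phi_i X_{t+1-i}.
Substitute known values:
  E[X_{t+1} | ...] = (-0.378) * (-1) + (-0.332) * (5)
                   = -1.2820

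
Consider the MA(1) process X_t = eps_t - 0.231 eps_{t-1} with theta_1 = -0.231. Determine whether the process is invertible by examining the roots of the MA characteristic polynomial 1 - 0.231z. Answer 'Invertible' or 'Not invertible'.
\text{Invertible}

The MA(q) characteristic polynomial is P(z) = 1 - 0.231z.
Invertibility requires all roots to lie outside the unit circle, i.e. |z| > 1 for every root.
This is linear in z: 1 + (-0.231) z = 0  =>  z = -1/(-0.231) = 4.329004,  |z| = 4.329004.
Moduli of all roots: 4.3290.
All moduli strictly greater than 1? Yes.
Verdict: Invertible.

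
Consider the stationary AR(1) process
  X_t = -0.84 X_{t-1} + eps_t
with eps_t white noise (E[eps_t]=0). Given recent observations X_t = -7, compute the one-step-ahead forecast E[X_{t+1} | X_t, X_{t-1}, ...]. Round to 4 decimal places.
E[X_{t+1} \mid \mathcal F_t] = 5.8800

For an AR(p) model X_t = c + sum_i phi_i X_{t-i} + eps_t, the
one-step-ahead conditional mean is
  E[X_{t+1} | X_t, ...] = c + sum_i phi_i X_{t+1-i}.
Substitute known values:
  E[X_{t+1} | ...] = (-0.84) * (-7)
                   = 5.8800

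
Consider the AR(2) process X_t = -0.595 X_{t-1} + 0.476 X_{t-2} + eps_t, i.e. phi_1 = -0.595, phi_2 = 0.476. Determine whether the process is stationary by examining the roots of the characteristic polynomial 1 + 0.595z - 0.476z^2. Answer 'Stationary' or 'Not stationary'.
\text{Not stationary}

The AR(p) characteristic polynomial is P(z) = 1 + 0.595z - 0.476z^2.
Stationarity requires all roots to lie outside the unit circle, i.e. |z| > 1 for every root.
Set 1 + (0.595) z + (-0.476) z^2 = 0, i.e. a z^2 + b z + c = 0 with a = -0.476, b = 0.595, c = 1.
Discriminant D = b^2 - 4ac = (0.595)^2 - 4*(-0.476)*1 = 0.354025 - (-1.904) = 2.258025.
D >= 0, so the roots are real: z = (-b +/- sqrt(D)) / (2a) = (-0.595 +/- 1.502673) / (-0.952).
  z_1 = (-0.595 + 1.502673) / (-0.952) = -0.9534,   |z_1| = 0.9534.
  z_2 = (-0.595 - 1.502673) / (-0.952) = 2.2034,   |z_2| = 2.2034.
Moduli of all roots: 0.9534, 2.2034.
All moduli strictly greater than 1? No.
Verdict: Not stationary.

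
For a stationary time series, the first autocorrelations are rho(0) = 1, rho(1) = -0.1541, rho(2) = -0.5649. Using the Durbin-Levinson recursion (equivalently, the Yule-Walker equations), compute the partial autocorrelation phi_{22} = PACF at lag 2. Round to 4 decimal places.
\phi_{22} = -0.6030

The PACF at lag k is phi_{kk}, the last component of the solution
to the Yule-Walker system G_k phi = r_k where
  (G_k)_{ij} = rho(|i - j|), (r_k)_i = rho(i), i,j = 1..k.
Equivalently, Durbin-Levinson gives phi_{kk} iteratively:
  phi_{11} = rho(1)
  phi_{kk} = [rho(k) - sum_{j=1..k-1} phi_{k-1,j} rho(k-j)]
            / [1 - sum_{j=1..k-1} phi_{k-1,j} rho(j)],
  phi_{k,j} = phi_{k-1,j} - phi_{kk} phi_{k-1,k-j},  j = 1..k-1.
Step k = 1:
  phi_11 = rho(1) = -0.1541.
Step k = 2:
  phi_22 = [rho(2) - phi_11 rho(1)] / [1 - phi_11 rho(1)] = [-0.5649 - (-0.1541)(-0.1541)] / [1 - (-0.1541)(-0.1541)]
         = -0.58864681 / 0.97625319 = -0.603.
Therefore phi_{22} = -0.6030.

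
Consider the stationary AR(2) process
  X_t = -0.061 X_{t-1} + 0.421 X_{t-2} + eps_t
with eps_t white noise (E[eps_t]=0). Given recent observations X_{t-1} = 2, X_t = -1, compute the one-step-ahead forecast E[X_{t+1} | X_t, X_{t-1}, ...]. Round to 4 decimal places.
E[X_{t+1} \mid \mathcal F_t] = 0.9030

For an AR(p) model X_t = c + sum_i phi_i X_{t-i} + eps_t, the
one-step-ahead conditional mean is
  E[X_{t+1} | X_t, ...] = c + sum_i phi_i X_{t+1-i}.
Substitute known values:
  E[X_{t+1} | ...] = (-0.061) * (-1) + (0.421) * (2)
                   = 0.9030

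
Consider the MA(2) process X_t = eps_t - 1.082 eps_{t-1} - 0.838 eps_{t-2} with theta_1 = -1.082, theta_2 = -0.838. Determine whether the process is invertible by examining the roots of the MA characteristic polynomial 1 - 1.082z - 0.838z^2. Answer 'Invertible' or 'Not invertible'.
\text{Not invertible}

The MA(q) characteristic polynomial is P(z) = 1 - 1.082z - 0.838z^2.
Invertibility requires all roots to lie outside the unit circle, i.e. |z| > 1 for every root.
Set 1 + (-1.082) z + (-0.838) z^2 = 0, i.e. a z^2 + b z + c = 0 with a = -0.838, b = -1.082, c = 1.
Discriminant D = b^2 - 4ac = (-1.082)^2 - 4*(-0.838)*1 = 1.170724 - (-3.352) = 4.522724.
D >= 0, so the roots are real: z = (-b +/- sqrt(D)) / (2a) = (1.082 +/- 2.12667) / (-1.676).
  z_1 = (1.082 + 2.12667) / (-1.676) = -1.9145,   |z_1| = 1.9145.
  z_2 = (1.082 - 2.12667) / (-1.676) = 0.6233,   |z_2| = 0.6233.
Moduli of all roots: 1.9145, 0.6233.
All moduli strictly greater than 1? No.
Verdict: Not invertible.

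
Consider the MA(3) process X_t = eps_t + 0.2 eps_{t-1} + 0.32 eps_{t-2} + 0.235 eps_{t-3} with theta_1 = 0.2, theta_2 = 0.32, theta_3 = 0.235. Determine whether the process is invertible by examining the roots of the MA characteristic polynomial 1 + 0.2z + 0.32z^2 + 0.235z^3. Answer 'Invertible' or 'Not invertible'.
\text{Invertible}

The MA(q) characteristic polynomial is P(z) = 1 + 0.2z + 0.32z^2 + 0.235z^3.
Invertibility requires all roots to lie outside the unit circle, i.e. |z| > 1 for every root.
Degree 3: look for a simple real root z0 first, then factor out (1 - z/z0) and solve the remaining quadratic.
Testing z0 = -2: P(-2) = 1 + (0.2)(-2) + (0.32)(-2)^2 + (0.235)(-2)^3
  = 1 + (-0.4) + (1.28) + (-1.88) = 0.  So z_0 = -2 is a root, |z_0| = 2.
Divide out the factor (1 + 0.5 z) = (1 - z/z0) (since 1/z0 = -0.5):
  P(z) = (1 + 0.5 z)(1 + (-0.3) z + (0.47) z^2)
  [check: z-coef -0.3 - (-0.5) = 0.2; z^2-coef 0.47 - (-0.5)(-0.3) = 0.32; z^3-coef -(-0.5)(0.47) = 0.235.]
Remaining roots from the quadratic factor 1 + (-0.3) z + (0.47) z^2:
  Set 1 + (-0.3) z + (0.47) z^2 = 0, i.e. a z^2 + b z + c = 0 with a = 0.47, b = -0.3, c = 1.
  Discriminant D = b^2 - 4ac = (-0.3)^2 - 4*(0.47)*1 = 0.09 - (1.88) = -1.79.
  D < 0, so the roots are the complex-conjugate pair z = (-b +/- i sqrt(-D)) / (2a) = 0.3191 +/- 1.4233i.
  For a conjugate pair |z|^2 = z * conj(z) = (product of roots) = c/a = 1/(0.47) = 2.12766, so |z| = sqrt(2.12766) = 1.4586 for both roots.
Moduli of all roots: 2.0000, 1.4586, 1.4586.
All moduli strictly greater than 1? Yes.
Verdict: Invertible.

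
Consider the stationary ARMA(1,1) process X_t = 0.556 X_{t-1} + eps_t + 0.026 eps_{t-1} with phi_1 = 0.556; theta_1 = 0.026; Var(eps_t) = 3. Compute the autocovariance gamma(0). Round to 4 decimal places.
\gamma(0) = 4.4709

Multiply the model equation by X_{t-k} and take expectations. With theta_0 = psi_0 = 1 and psi_j the MA(infinity) weights, this gives
  gamma(k) - sum_i phi_i gamma(k-i) = c_k,
  c_k = sigma^2 * sum_{j=k..q} theta_j psi_{j-k}   (c_k = 0 for k > q),
using gamma(-m) = gamma(m).
psi-weights needed (psi_j = theta_j + sum_i phi_i psi_{j-i}):
  psi_1 = theta_1 + phi_1 = 0.026 + (0.556) = 0.582
Right-hand sides:
  c_0 = sigma^2 (1 + theta_1 psi_1) = 3 * (1 + (0.026)(0.582)) = 3 * 1.015132 = 3.045396
  c_1 = sigma^2 theta_1 = 3 * (0.026) = 0.078
  c_2 = 0
Equations for k = 0 and k = 1 (AR order 1):
  gamma(0) = phi_1 gamma(1) + c_0
  gamma(1) = phi_1 gamma(0) + c_1
Substituting the second into the first: gamma(0) (1 - phi_1^2) = c_0 + phi_1 c_1, so
  gamma(0) = (c_0 + phi_1 c_1) / (1 - phi_1^2) = (3.045396 + (0.556)(0.078)) / (1 - (0.556)^2) = 3.088764 / 0.690864 = 4.470871.
Therefore gamma(0) = 4.4709 (to 4 decimal places).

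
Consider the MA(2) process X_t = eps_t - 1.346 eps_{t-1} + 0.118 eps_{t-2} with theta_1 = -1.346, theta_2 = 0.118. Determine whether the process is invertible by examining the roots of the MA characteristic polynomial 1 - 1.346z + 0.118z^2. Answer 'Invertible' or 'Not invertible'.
\text{Not invertible}

The MA(q) characteristic polynomial is P(z) = 1 - 1.346z + 0.118z^2.
Invertibility requires all roots to lie outside the unit circle, i.e. |z| > 1 for every root.
Set 1 + (-1.346) z + (0.118) z^2 = 0, i.e. a z^2 + b z + c = 0 with a = 0.118, b = -1.346, c = 1.
Discriminant D = b^2 - 4ac = (-1.346)^2 - 4*(0.118)*1 = 1.811716 - (0.472) = 1.339716.
D >= 0, so the roots are real: z = (-b +/- sqrt(D)) / (2a) = (1.346 +/- 1.157461) / (0.236).
  z_1 = (1.346 + 1.157461) / (0.236) = 10.6079,   |z_1| = 10.6079.
  z_2 = (1.346 - 1.157461) / (0.236) = 0.7989,   |z_2| = 0.7989.
Moduli of all roots: 10.6079, 0.7989.
All moduli strictly greater than 1? No.
Verdict: Not invertible.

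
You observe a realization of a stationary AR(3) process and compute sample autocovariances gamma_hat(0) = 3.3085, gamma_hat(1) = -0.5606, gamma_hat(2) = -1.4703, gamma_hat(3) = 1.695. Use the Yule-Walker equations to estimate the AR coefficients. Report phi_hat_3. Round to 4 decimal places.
\hat\phi_{3} = 0.4290

The Yule-Walker equations for an AR(p) process read, in matrix form,
  Gamma_p phi = r_p,   with   (Gamma_p)_{ij} = gamma(|i - j|),
                       (r_p)_i = gamma(i),   i,j = 1..p.
Substitute the sample gammas (Toeplitz matrix and right-hand side of size 3):
  Gamma_p = [[3.3085, -0.5606, -1.4703], [-0.5606, 3.3085, -0.5606], [-1.4703, -0.5606, 3.3085]]
  r_p     = [-0.5606, -1.4703, 1.695]
Written out (R1..R3):
  (R1) 3.3085 phi_1 - 0.5606 phi_2 - 1.4703 phi_3 = -0.5606
  (R2) -0.5606 phi_1 + 3.3085 phi_2 - 0.5606 phi_3 = -1.4703
  (R3) -1.4703 phi_1 - 0.5606 phi_2 + 3.3085 phi_3 = 1.695
Gaussian elimination:
  R2 <- R2 - (-0.5606/3.3085) R1 = R2 - (-0.169442) R1:  3.213511 phi_2 - 0.809731 phi_3 = -1.565289
  R3 <- R3 - (-1.4703/3.3085) R1 = R3 - (-0.444401) R1:  -0.809731 phi_2 + 2.655098 phi_3 = 1.445869
  R3 <- R3 - (-0.809731/3.213511) R2 = R3 - (-0.251977) R2:  2.451064 phi_3 = 1.051452
Back-substitution:
  phi_hat_3 = 1.051452 / 2.451064 = 0.428978
  phi_hat_2 = (-1.565289 - (-0.809731)(0.428978)) / 3.213511 = -0.379004
  phi_hat_1 = (-0.5606 - (-0.5606)(-0.379004) - (-1.4703)(0.428978)) / 3.3085 = -0.043024
So phi_hat = [-0.0430, -0.3790, 0.4290].
Therefore phi_hat_3 = 0.4290.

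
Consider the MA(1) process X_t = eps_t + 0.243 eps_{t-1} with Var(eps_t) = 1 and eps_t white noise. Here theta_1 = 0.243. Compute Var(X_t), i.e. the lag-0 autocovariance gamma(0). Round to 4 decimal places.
\gamma(0) = 1.0590

For an MA(q) process X_t = eps_t + sum_i theta_i eps_{t-i} with
Var(eps_t) = sigma^2, the variance is
  gamma(0) = sigma^2 * (1 + sum_i theta_i^2).
  sum_i theta_i^2 = (0.243)^2 = 0.059049.
  gamma(0) = 1 * (1 + 0.059049) = 1 * 1.059049 = 1.059049, which rounds to 1.0590.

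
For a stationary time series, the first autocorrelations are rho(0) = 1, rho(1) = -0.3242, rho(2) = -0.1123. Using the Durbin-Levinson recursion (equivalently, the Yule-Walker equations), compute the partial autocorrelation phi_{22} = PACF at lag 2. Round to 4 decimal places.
\phi_{22} = -0.2429

The PACF at lag k is phi_{kk}, the last component of the solution
to the Yule-Walker system G_k phi = r_k where
  (G_k)_{ij} = rho(|i - j|), (r_k)_i = rho(i), i,j = 1..k.
Equivalently, Durbin-Levinson gives phi_{kk} iteratively:
  phi_{11} = rho(1)
  phi_{kk} = [rho(k) - sum_{j=1..k-1} phi_{k-1,j} rho(k-j)]
            / [1 - sum_{j=1..k-1} phi_{k-1,j} rho(j)],
  phi_{k,j} = phi_{k-1,j} - phi_{kk} phi_{k-1,k-j},  j = 1..k-1.
Step k = 1:
  phi_11 = rho(1) = -0.3242.
Step k = 2:
  phi_22 = [rho(2) - phi_11 rho(1)] / [1 - phi_11 rho(1)] = [-0.1123 - (-0.3242)(-0.3242)] / [1 - (-0.3242)(-0.3242)]
         = -0.21740564 / 0.89489436 = -0.2429.
Therefore phi_{22} = -0.2429.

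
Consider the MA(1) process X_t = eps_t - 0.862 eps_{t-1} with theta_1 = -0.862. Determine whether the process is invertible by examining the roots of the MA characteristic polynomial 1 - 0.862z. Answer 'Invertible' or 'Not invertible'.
\text{Invertible}

The MA(q) characteristic polynomial is P(z) = 1 - 0.862z.
Invertibility requires all roots to lie outside the unit circle, i.e. |z| > 1 for every root.
This is linear in z: 1 + (-0.862) z = 0  =>  z = -1/(-0.862) = 1.160093,  |z| = 1.160093.
Moduli of all roots: 1.1601.
All moduli strictly greater than 1? Yes.
Verdict: Invertible.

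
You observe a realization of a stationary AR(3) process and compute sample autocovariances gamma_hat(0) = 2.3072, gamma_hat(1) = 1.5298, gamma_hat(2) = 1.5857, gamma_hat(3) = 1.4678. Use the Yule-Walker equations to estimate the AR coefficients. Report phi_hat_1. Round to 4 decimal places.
\hat\phi_{1} = 0.2830

The Yule-Walker equations for an AR(p) process read, in matrix form,
  Gamma_p phi = r_p,   with   (Gamma_p)_{ij} = gamma(|i - j|),
                       (r_p)_i = gamma(i),   i,j = 1..p.
Substitute the sample gammas (Toeplitz matrix and right-hand side of size 3):
  Gamma_p = [[2.3072, 1.5298, 1.5857], [1.5298, 2.3072, 1.5298], [1.5857, 1.5298, 2.3072]]
  r_p     = [1.5298, 1.5857, 1.4678]
Written out (R1..R3):
  (R1) 2.3072 phi_1 + 1.5298 phi_2 + 1.5857 phi_3 = 1.5298
  (R2) 1.5298 phi_1 + 2.3072 phi_2 + 1.5298 phi_3 = 1.5857
  (R3) 1.5857 phi_1 + 1.5298 phi_2 + 2.3072 phi_3 = 1.4678
Gaussian elimination:
  R2 <- R2 - (1.5298/2.3072) R1 = R2 - (0.663055) R1:  1.292859 phi_2 + 0.478394 phi_3 = 0.571359
  R3 <- R3 - (1.5857/2.3072) R1 = R3 - (0.687283) R1:  0.478394 phi_2 + 1.217375 phi_3 = 0.416394
  R3 <- R3 - (0.478394/1.292859) R2 = R3 - (0.370028) R2:  1.040356 phi_3 = 0.204975
Back-substitution:
  phi_hat_3 = 0.204975 / 1.040356 = 0.197024
  phi_hat_2 = (0.571359 - (0.478394)(0.197024)) / 1.292859 = 0.36903
  phi_hat_1 = (1.5298 - (1.5298)(0.36903) - (1.5857)(0.197024)) / 2.3072 = 0.282956
So phi_hat = [0.2830, 0.3690, 0.1970].
Therefore phi_hat_1 = 0.2830.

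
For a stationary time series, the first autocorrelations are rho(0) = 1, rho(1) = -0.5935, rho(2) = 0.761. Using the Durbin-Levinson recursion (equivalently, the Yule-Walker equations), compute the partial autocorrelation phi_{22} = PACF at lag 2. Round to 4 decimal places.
\phi_{22} = 0.6310

The PACF at lag k is phi_{kk}, the last component of the solution
to the Yule-Walker system G_k phi = r_k where
  (G_k)_{ij} = rho(|i - j|), (r_k)_i = rho(i), i,j = 1..k.
Equivalently, Durbin-Levinson gives phi_{kk} iteratively:
  phi_{11} = rho(1)
  phi_{kk} = [rho(k) - sum_{j=1..k-1} phi_{k-1,j} rho(k-j)]
            / [1 - sum_{j=1..k-1} phi_{k-1,j} rho(j)],
  phi_{k,j} = phi_{k-1,j} - phi_{kk} phi_{k-1,k-j},  j = 1..k-1.
Step k = 1:
  phi_11 = rho(1) = -0.5935.
Step k = 2:
  phi_22 = [rho(2) - phi_11 rho(1)] / [1 - phi_11 rho(1)] = [0.761 - (-0.5935)(-0.5935)] / [1 - (-0.5935)(-0.5935)]
         = 0.40875775 / 0.64775775 = 0.631.
Therefore phi_{22} = 0.6310.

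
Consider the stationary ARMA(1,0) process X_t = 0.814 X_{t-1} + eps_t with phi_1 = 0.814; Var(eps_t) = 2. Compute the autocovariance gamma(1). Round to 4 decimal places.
\gamma(1) = 4.8251

Multiply the model equation by X_{t-k} and take expectations. With theta_0 = psi_0 = 1 and psi_j the MA(infinity) weights, this gives
  gamma(k) - sum_i phi_i gamma(k-i) = c_k,
  c_k = sigma^2 * sum_{j=k..q} theta_j psi_{j-k}   (c_k = 0 for k > q),
using gamma(-m) = gamma(m).
Pure AR (q = 0): c_0 = sigma^2 = 2, c_k = 0 for k >= 1.
Equations for k = 0 and k = 1 (AR order 1):
  gamma(0) = phi_1 gamma(1) + c_0
  gamma(1) = phi_1 gamma(0) + c_1
Substituting the second into the first: gamma(0) (1 - phi_1^2) = c_0 + phi_1 c_1, so
  gamma(0) = c_0 / (1 - phi_1^2) = 2 / (1 - (0.814)^2) = 2 / 0.337404 = 5.927612.
  gamma(1) = phi_1 gamma(0) = (0.814)(5.927612) = 4.825076.
Therefore gamma(1) = 4.8251 (to 4 decimal places).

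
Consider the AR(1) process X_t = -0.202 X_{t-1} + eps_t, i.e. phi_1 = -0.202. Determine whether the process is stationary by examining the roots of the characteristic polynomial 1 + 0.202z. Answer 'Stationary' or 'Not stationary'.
\text{Stationary}

The AR(p) characteristic polynomial is P(z) = 1 + 0.202z.
Stationarity requires all roots to lie outside the unit circle, i.e. |z| > 1 for every root.
This is linear in z: 1 + (0.202) z = 0  =>  z = -1/(0.202) = -4.950495,  |z| = 4.950495.
Moduli of all roots: 4.9505.
All moduli strictly greater than 1? Yes.
Verdict: Stationary.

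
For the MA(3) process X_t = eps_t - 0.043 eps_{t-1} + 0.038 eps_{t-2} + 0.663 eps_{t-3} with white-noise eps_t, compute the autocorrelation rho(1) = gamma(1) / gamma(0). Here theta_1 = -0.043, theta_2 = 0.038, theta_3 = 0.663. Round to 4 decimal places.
\rho(1) = -0.0135

For an MA(q) process with theta_0 = 1, the autocovariance is
  gamma(k) = sigma^2 * sum_{i=0..q-k} theta_i * theta_{i+k},
and rho(k) = gamma(k) / gamma(0). Sigma^2 cancels.
  numerator   = (1)*(-0.043) + (-0.043)*(0.038) + (0.038)*(0.663) = -0.01944.
  denominator = (1)^2 + (-0.043)^2 + (0.038)^2 + (0.663)^2 = 1.442862.
  rho(1) = -0.01944 / 1.442862 = -0.0135.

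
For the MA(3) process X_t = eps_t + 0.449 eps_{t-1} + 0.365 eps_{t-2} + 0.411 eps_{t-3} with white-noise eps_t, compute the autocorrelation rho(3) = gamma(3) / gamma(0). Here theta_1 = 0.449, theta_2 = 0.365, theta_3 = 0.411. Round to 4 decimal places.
\rho(3) = 0.2733

For an MA(q) process with theta_0 = 1, the autocovariance is
  gamma(k) = sigma^2 * sum_{i=0..q-k} theta_i * theta_{i+k},
and rho(k) = gamma(k) / gamma(0). Sigma^2 cancels.
  numerator   = (1)*(0.411) = 0.411.
  denominator = (1)^2 + (0.449)^2 + (0.365)^2 + (0.411)^2 = 1.503747.
  rho(3) = 0.411 / 1.503747 = 0.2733.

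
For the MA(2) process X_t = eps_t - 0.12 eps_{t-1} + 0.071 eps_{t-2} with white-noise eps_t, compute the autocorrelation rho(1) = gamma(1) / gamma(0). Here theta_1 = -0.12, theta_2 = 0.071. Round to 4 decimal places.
\rho(1) = -0.1261

For an MA(q) process with theta_0 = 1, the autocovariance is
  gamma(k) = sigma^2 * sum_{i=0..q-k} theta_i * theta_{i+k},
and rho(k) = gamma(k) / gamma(0). Sigma^2 cancels.
  numerator   = (1)*(-0.12) + (-0.12)*(0.071) = -0.12852.
  denominator = (1)^2 + (-0.12)^2 + (0.071)^2 = 1.019441.
  rho(1) = -0.12852 / 1.019441 = -0.1261.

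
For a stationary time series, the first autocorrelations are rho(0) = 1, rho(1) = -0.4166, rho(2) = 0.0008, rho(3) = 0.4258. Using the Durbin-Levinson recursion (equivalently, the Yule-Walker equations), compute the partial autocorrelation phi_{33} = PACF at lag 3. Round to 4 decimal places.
\phi_{33} = 0.4291

The PACF at lag k is phi_{kk}, the last component of the solution
to the Yule-Walker system G_k phi = r_k where
  (G_k)_{ij} = rho(|i - j|), (r_k)_i = rho(i), i,j = 1..k.
Equivalently, Durbin-Levinson gives phi_{kk} iteratively:
  phi_{11} = rho(1)
  phi_{kk} = [rho(k) - sum_{j=1..k-1} phi_{k-1,j} rho(k-j)]
            / [1 - sum_{j=1..k-1} phi_{k-1,j} rho(j)],
  phi_{k,j} = phi_{k-1,j} - phi_{kk} phi_{k-1,k-j},  j = 1..k-1.
Step k = 1:
  phi_11 = rho(1) = -0.4166.
Step k = 2:
  phi_22 = [rho(2) - phi_11 rho(1)] / [1 - phi_11 rho(1)] = [0.0008 - (-0.4166)(-0.4166)] / [1 - (-0.4166)(-0.4166)]
         = -0.17275556 / 0.82644444 = -0.209035.
  Update: phi_21 = phi_11 - phi_22 phi_11 = -0.4166 - (-0.209035)(-0.4166) = -0.503684.
Step k = 3:
  phi_33 = [rho(3) - phi_21 rho(2) - phi_22 rho(1)] / [1 - phi_21 rho(1) - phi_22 rho(2)]
    numerator   = 0.4258 - (-0.503684)(0.0008) - (-0.209035)(-0.4166) = 0.33911909
    denominator = 1 - (-0.503684)(-0.4166) - (-0.209035)(0.0008) = 0.79033253
  phi_33 = 0.33911909 / 0.79033253 = 0.4291.
Therefore phi_{33} = 0.4291.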